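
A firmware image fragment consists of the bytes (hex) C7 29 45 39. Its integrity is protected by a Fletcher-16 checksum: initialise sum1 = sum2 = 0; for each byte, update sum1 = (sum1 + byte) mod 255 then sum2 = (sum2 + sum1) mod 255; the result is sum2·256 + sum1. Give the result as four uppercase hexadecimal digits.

5E6F

Running sums (mod 255):
  after byte 0 (C7): sum1=199, sum2=199
  after byte 1 (29): sum1=240, sum2=184
  after byte 2 (45): sum1=54, sum2=238
  after byte 3 (39): sum1=111, sum2=94
Checksum = sum2·256 + sum1 = 94·256 + 111 = 24175 = 0x5E6F.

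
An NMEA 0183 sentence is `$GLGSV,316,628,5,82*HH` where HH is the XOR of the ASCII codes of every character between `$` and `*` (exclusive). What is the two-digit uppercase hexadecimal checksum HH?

XOR the ASCII codes of the payload characters:
  'G' = 0x47 → acc = 0x47
  'L' = 0x4C → acc = 0x0B
  'G' = 0x47 → acc = 0x4C
  'S' = 0x53 → acc = 0x1F
  'V' = 0x56 → acc = 0x49
  ',' = 0x2C → acc = 0x65
  '3' = 0x33 → acc = 0x56
  '1' = 0x31 → acc = 0x67
  '6' = 0x36 → acc = 0x51
  ',' = 0x2C → acc = 0x7D
  '6' = 0x36 → acc = 0x4B
  '2' = 0x32 → acc = 0x79
  '8' = 0x38 → acc = 0x41
  ',' = 0x2C → acc = 0x6D
  '5' = 0x35 → acc = 0x58
  ',' = 0x2C → acc = 0x74
  '8' = 0x38 → acc = 0x4C
  '2' = 0x32 → acc = 0x7E
Checksum = 0x7E.

7E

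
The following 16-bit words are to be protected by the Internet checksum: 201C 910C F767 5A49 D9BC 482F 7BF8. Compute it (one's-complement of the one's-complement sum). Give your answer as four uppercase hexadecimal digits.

5F41

One's-complement addition (fold any carry out of bit 15 back into bit 0):
  0x201C + 0x910C = 0x0B128
  0xB128 + 0xF767 = 0x1A88F → wrap carry → 0xA890
  0xA890 + 0x5A49 = 0x102D9 → wrap carry → 0x02DA
  0x02DA + 0xD9BC = 0x0DC96
  0xDC96 + 0x482F = 0x124C5 → wrap carry → 0x24C6
  0x24C6 + 0x7BF8 = 0x0A0BE
One's-complement sum = 0xA0BE.
Checksum = ~0xA0BE & 0xFFFF = 0x5F41.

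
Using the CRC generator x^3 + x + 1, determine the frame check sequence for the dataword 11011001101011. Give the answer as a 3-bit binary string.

010

Append 3 zeros: 11011001101011000. Divide by 1011 (XOR where the leading bit is 1):
  pos 0: 1101 XOR 1011 = 0110
  pos 1: 1101 XOR 1011 = 0110
  pos 2: 1100 XOR 1011 = 0111
  pos 3: 1110 XOR 1011 = 0101
  pos 4: 1011 XOR 1011 = 0000
  pos 8: 1010 XOR 1011 = 0001
  pos 11: 1110 XOR 1011 = 0101
  pos 12: 1010 XOR 1011 = 0001
Remainder (last 3 bits) = 010. This is the CRC / FCS.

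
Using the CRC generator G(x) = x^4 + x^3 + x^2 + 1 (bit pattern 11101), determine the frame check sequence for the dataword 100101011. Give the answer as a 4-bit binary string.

Append 4 zeros: 1001010110000. Divide by 11101 (XOR where the leading bit is 1):
  pos 0: 10010 XOR 11101 = 01111
  pos 1: 11111 XOR 11101 = 00010
  pos 4: 10011 XOR 11101 = 01110
  pos 5: 11100 XOR 11101 = 00001
Remainder (last 4 bits) = 1000. This is the CRC / FCS.

1000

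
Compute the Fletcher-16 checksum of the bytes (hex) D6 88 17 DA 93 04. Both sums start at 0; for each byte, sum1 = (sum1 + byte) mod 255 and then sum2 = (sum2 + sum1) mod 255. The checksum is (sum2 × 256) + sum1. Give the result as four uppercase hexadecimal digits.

CBE8

Running sums (mod 255):
  after byte 0 (D6): sum1=214, sum2=214
  after byte 1 (88): sum1=95, sum2=54
  after byte 2 (17): sum1=118, sum2=172
  after byte 3 (DA): sum1=81, sum2=253
  after byte 4 (93): sum1=228, sum2=226
  after byte 5 (04): sum1=232, sum2=203
Checksum = sum2·256 + sum1 = 203·256 + 232 = 52200 = 0xCBE8.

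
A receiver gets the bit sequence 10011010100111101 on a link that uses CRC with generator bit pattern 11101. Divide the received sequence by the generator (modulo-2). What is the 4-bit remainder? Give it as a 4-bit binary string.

Modulo-2 division of 10011010100111101 by 11101:
  pos 0: 10011 XOR 11101 = 01110
  pos 1: 11100 XOR 11101 = 00001
  pos 5: 11010 XOR 11101 = 00111
  pos 7: 11101 XOR 11101 = 00000
  pos 12: 11101 XOR 11101 = 00000
Remainder = 0000 (zero — the frame passes the CRC check).

0000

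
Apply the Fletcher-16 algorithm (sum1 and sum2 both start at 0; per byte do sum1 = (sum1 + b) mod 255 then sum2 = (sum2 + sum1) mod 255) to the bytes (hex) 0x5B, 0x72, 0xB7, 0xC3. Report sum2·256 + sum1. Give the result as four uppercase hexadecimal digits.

Running sums (mod 255):
  after byte 0 (0x5B): sum1=91, sum2=91
  after byte 1 (0x72): sum1=205, sum2=41
  after byte 2 (0xB7): sum1=133, sum2=174
  after byte 3 (0xC3): sum1=73, sum2=247
Checksum = sum2·256 + sum1 = 247·256 + 73 = 63305 = 0xF749.

F749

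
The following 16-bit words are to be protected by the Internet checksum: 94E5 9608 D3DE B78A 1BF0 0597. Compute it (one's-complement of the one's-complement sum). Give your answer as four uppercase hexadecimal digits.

One's-complement addition (fold any carry out of bit 15 back into bit 0):
  0x94E5 + 0x9608 = 0x12AED → wrap carry → 0x2AEE
  0x2AEE + 0xD3DE = 0x0FECC
  0xFECC + 0xB78A = 0x1B656 → wrap carry → 0xB657
  0xB657 + 0x1BF0 = 0x0D247
  0xD247 + 0x0597 = 0x0D7DE
One's-complement sum = 0xD7DE.
Checksum = ~0xD7DE & 0xFFFF = 0x2821.

2821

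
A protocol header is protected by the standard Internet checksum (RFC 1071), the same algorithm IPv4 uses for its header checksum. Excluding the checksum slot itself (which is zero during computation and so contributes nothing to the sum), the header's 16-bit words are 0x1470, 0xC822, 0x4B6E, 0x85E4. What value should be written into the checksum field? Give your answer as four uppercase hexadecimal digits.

521A

One's-complement addition (fold any carry out of bit 15 back into bit 0):
  0x1470 + 0xC822 = 0x0DC92
  0xDC92 + 0x4B6E = 0x12800 → wrap carry → 0x2801
  0x2801 + 0x85E4 = 0x0ADE5
One's-complement sum = 0xADE5.
Checksum = ~0xADE5 & 0xFFFF = 0x521A.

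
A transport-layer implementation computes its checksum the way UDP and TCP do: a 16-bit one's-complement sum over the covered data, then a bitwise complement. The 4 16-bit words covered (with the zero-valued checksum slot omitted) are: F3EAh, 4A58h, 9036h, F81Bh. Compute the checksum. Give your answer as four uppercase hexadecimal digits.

One's-complement addition (fold any carry out of bit 15 back into bit 0):
  0xF3EA + 0x4A58 = 0x13E42 → wrap carry → 0x3E43
  0x3E43 + 0x9036 = 0x0CE79
  0xCE79 + 0xF81B = 0x1C694 → wrap carry → 0xC695
One's-complement sum = 0xC695.
Checksum = ~0xC695 & 0xFFFF = 0x396A.

396A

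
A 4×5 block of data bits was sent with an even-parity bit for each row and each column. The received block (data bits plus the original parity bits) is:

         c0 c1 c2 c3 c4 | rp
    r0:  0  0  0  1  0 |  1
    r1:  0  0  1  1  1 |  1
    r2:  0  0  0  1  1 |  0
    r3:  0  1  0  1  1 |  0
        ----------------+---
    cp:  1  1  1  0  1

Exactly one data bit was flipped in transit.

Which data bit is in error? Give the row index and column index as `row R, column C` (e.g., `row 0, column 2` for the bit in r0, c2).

Recompute each row's even parity and compare to rp:
  r0: data parity 1, sent rp 1 → ok
  r1: data parity 1, sent rp 1 → ok
  r2: data parity 0, sent rp 0 → ok
  r3: data parity 1, sent rp 0 → mismatch
Recompute each column's even parity and compare to cp:
  c0: data parity 0, sent cp 1 → mismatch
  c1: data parity 1, sent cp 1 → ok
  c2: data parity 1, sent cp 1 → ok
  c3: data parity 0, sent cp 0 → ok
  c4: data parity 1, sent cp 1 → ok
Exactly one row (r3) and one column (c0) fail → the flipped bit is at their intersection.

row 3, column 0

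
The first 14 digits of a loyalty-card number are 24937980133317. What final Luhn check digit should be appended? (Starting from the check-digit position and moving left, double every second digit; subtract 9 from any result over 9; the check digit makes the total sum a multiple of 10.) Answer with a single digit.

9

Partial digits right→left: 7 1 3 3 3 1 0 8 9 7 3 9 4 2
Double every second digit counting from the check-digit position (so the 1st, 3rd, 5th, ... of the partial from the right).
  doubled (with −9 where >9): 5 6 6 0 9 6 8 → sum 40
  kept as-is: 1 3 1 8 7 9 2 → sum 31
Total = 40 + 31 = 71.
Check digit = (10 − (71 mod 10)) mod 10 = 9.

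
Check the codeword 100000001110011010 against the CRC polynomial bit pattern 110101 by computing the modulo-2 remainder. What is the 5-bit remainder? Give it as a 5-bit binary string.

11010

Modulo-2 division of 100000001110011010 by 110101:
  pos 0: 100000 XOR 110101 = 010101
  pos 1: 101010 XOR 110101 = 011111
  pos 2: 111110 XOR 110101 = 001011
  pos 4: 101111 XOR 110101 = 011010
  pos 5: 110101 XOR 110101 = 000000
Remainder = 11010 (nonzero — an error is detected).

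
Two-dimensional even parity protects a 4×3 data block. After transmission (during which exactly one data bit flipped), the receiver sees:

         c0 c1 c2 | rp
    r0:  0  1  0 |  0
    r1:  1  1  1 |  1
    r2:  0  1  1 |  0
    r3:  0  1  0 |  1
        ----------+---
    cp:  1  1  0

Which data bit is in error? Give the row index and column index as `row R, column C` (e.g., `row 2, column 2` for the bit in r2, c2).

row 0, column 1

Recompute each row's even parity and compare to rp:
  r0: data parity 1, sent rp 0 → mismatch
  r1: data parity 1, sent rp 1 → ok
  r2: data parity 0, sent rp 0 → ok
  r3: data parity 1, sent rp 1 → ok
Recompute each column's even parity and compare to cp:
  c0: data parity 1, sent cp 1 → ok
  c1: data parity 0, sent cp 1 → mismatch
  c2: data parity 0, sent cp 0 → ok
Exactly one row (r0) and one column (c1) fail → the flipped bit is at their intersection.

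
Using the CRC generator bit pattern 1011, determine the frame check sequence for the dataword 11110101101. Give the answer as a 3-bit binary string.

100

Append 3 zeros: 11110101101000. Divide by 1011 (XOR where the leading bit is 1):
  pos 0: 1111 XOR 1011 = 0100
  pos 1: 1000 XOR 1011 = 0011
  pos 3: 1110 XOR 1011 = 0101
  pos 4: 1011 XOR 1011 = 0000
  pos 8: 1010 XOR 1011 = 0001
Remainder (last 3 bits) = 100. This is the CRC / FCS.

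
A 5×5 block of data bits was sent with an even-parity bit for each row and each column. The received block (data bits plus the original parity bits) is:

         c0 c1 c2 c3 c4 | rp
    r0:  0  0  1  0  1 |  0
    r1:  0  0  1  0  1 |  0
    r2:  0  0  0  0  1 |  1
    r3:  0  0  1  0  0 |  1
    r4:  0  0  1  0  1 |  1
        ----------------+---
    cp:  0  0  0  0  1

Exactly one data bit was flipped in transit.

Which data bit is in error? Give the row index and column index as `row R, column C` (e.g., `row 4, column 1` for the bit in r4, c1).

Recompute each row's even parity and compare to rp:
  r0: data parity 0, sent rp 0 → ok
  r1: data parity 0, sent rp 0 → ok
  r2: data parity 1, sent rp 1 → ok
  r3: data parity 1, sent rp 1 → ok
  r4: data parity 0, sent rp 1 → mismatch
Recompute each column's even parity and compare to cp:
  c0: data parity 0, sent cp 0 → ok
  c1: data parity 0, sent cp 0 → ok
  c2: data parity 0, sent cp 0 → ok
  c3: data parity 0, sent cp 0 → ok
  c4: data parity 0, sent cp 1 → mismatch
Exactly one row (r4) and one column (c4) fail → the flipped bit is at their intersection.

row 4, column 4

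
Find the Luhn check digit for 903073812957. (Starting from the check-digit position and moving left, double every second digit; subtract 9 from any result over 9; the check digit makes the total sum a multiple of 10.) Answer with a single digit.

Partial digits right→left: 7 5 9 2 1 8 3 7 0 3 0 9
Double every second digit counting from the check-digit position (so the 1st, 3rd, 5th, ... of the partial from the right).
  doubled (with −9 where >9): 5 9 2 6 0 0 → sum 22
  kept as-is: 5 2 8 7 3 9 → sum 34
Total = 22 + 34 = 56.
Check digit = (10 − (56 mod 10)) mod 10 = 4.

4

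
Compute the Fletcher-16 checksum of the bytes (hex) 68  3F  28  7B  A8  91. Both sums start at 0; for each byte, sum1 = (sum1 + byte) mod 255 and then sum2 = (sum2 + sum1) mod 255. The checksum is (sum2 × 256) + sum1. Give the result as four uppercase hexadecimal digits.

Running sums (mod 255):
  after byte 0 (68): sum1=104, sum2=104
  after byte 1 (3F): sum1=167, sum2=16
  after byte 2 (28): sum1=207, sum2=223
  after byte 3 (7B): sum1=75, sum2=43
  after byte 4 (A8): sum1=243, sum2=31
  after byte 5 (91): sum1=133, sum2=164
Checksum = sum2·256 + sum1 = 164·256 + 133 = 42117 = 0xA485.

A485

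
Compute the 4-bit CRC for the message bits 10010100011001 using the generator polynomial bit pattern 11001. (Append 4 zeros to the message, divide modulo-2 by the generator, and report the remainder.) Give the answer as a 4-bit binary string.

1011

Append 4 zeros: 100101000110010000. Divide by 11001 (XOR where the leading bit is 1):
  pos 0: 10010 XOR 11001 = 01011
  pos 1: 10111 XOR 11001 = 01110
  pos 2: 11100 XOR 11001 = 00101
  pos 4: 10100 XOR 11001 = 01101
  pos 5: 11011 XOR 11001 = 00010
  pos 8: 10100 XOR 11001 = 01101
  pos 9: 11011 XOR 11001 = 00010
  pos 12: 10000 XOR 11001 = 01001
  pos 13: 10010 XOR 11001 = 01011
Remainder (last 4 bits) = 1011. This is the CRC / FCS.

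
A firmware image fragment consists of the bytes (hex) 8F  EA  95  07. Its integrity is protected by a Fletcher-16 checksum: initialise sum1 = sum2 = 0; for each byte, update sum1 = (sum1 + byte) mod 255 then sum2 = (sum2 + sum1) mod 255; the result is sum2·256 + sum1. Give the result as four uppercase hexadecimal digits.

3117

Running sums (mod 255):
  after byte 0 (8F): sum1=143, sum2=143
  after byte 1 (EA): sum1=122, sum2=10
  after byte 2 (95): sum1=16, sum2=26
  after byte 3 (07): sum1=23, sum2=49
Checksum = sum2·256 + sum1 = 49·256 + 23 = 12567 = 0x3117.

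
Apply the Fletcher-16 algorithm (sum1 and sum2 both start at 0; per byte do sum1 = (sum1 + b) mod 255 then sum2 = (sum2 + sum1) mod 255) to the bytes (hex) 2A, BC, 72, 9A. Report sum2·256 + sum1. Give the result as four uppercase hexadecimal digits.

Running sums (mod 255):
  after byte 0 (2A): sum1=42, sum2=42
  after byte 1 (BC): sum1=230, sum2=17
  after byte 2 (72): sum1=89, sum2=106
  after byte 3 (9A): sum1=243, sum2=94
Checksum = sum2·256 + sum1 = 94·256 + 243 = 24307 = 0x5EF3.

5EF3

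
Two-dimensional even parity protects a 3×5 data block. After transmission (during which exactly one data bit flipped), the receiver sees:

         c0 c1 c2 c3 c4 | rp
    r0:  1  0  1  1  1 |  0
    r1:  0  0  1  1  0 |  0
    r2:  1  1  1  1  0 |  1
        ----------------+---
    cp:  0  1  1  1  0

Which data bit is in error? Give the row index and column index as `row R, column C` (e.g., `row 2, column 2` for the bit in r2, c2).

row 2, column 4

Recompute each row's even parity and compare to rp:
  r0: data parity 0, sent rp 0 → ok
  r1: data parity 0, sent rp 0 → ok
  r2: data parity 0, sent rp 1 → mismatch
Recompute each column's even parity and compare to cp:
  c0: data parity 0, sent cp 0 → ok
  c1: data parity 1, sent cp 1 → ok
  c2: data parity 1, sent cp 1 → ok
  c3: data parity 1, sent cp 1 → ok
  c4: data parity 1, sent cp 0 → mismatch
Exactly one row (r2) and one column (c4) fail → the flipped bit is at their intersection.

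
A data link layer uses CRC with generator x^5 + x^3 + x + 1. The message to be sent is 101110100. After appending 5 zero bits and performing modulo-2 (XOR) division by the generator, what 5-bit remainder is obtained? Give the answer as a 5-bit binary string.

Append 5 zeros: 10111010000000. Divide by 101011 (XOR where the leading bit is 1):
  pos 0: 101110 XOR 101011 = 000101
  pos 3: 101100 XOR 101011 = 000111
  pos 6: 111000 XOR 101011 = 010011
  pos 7: 100110 XOR 101011 = 001101
Remainder (last 5 bits) = 11010. This is the CRC / FCS.

11010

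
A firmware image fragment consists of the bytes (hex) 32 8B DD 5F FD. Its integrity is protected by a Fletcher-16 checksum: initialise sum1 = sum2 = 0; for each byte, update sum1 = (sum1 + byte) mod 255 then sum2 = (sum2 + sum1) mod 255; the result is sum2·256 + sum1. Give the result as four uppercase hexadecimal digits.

7FF8

Running sums (mod 255):
  after byte 0 (32): sum1=50, sum2=50
  after byte 1 (8B): sum1=189, sum2=239
  after byte 2 (DD): sum1=155, sum2=139
  after byte 3 (5F): sum1=250, sum2=134
  after byte 4 (FD): sum1=248, sum2=127
Checksum = sum2·256 + sum1 = 127·256 + 248 = 32760 = 0x7FF8.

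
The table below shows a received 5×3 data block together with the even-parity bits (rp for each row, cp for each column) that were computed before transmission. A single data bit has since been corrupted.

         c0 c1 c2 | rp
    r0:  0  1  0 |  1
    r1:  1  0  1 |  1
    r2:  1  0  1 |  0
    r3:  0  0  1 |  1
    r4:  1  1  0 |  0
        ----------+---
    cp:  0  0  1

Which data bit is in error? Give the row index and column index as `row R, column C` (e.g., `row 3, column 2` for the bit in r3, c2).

row 1, column 0

Recompute each row's even parity and compare to rp:
  r0: data parity 1, sent rp 1 → ok
  r1: data parity 0, sent rp 1 → mismatch
  r2: data parity 0, sent rp 0 → ok
  r3: data parity 1, sent rp 1 → ok
  r4: data parity 0, sent rp 0 → ok
Recompute each column's even parity and compare to cp:
  c0: data parity 1, sent cp 0 → mismatch
  c1: data parity 0, sent cp 0 → ok
  c2: data parity 1, sent cp 1 → ok
Exactly one row (r1) and one column (c0) fail → the flipped bit is at their intersection.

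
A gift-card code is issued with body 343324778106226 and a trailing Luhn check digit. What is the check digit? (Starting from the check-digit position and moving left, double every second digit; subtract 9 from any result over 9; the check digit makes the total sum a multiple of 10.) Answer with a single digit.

Partial digits right→left: 6 2 2 6 0 1 8 7 7 4 2 3 3 4 3
Double every second digit counting from the check-digit position (so the 1st, 3rd, 5th, ... of the partial from the right).
  doubled (with −9 where >9): 3 4 0 7 5 4 6 6 → sum 35
  kept as-is: 2 6 1 7 4 3 4 → sum 27
Total = 35 + 27 = 62.
Check digit = (10 − (62 mod 10)) mod 10 = 8.

8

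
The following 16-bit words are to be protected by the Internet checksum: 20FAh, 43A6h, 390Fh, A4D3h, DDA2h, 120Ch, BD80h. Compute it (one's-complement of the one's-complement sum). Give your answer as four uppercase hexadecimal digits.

104D

One's-complement addition (fold any carry out of bit 15 back into bit 0):
  0x20FA + 0x43A6 = 0x064A0
  0x64A0 + 0x390F = 0x09DAF
  0x9DAF + 0xA4D3 = 0x14282 → wrap carry → 0x4283
  0x4283 + 0xDDA2 = 0x12025 → wrap carry → 0x2026
  0x2026 + 0x120C = 0x03232
  0x3232 + 0xBD80 = 0x0EFB2
One's-complement sum = 0xEFB2.
Checksum = ~0xEFB2 & 0xFFFF = 0x104D.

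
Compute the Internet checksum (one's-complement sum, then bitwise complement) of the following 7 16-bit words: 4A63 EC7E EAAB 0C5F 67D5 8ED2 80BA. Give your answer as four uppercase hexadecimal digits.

One's-complement addition (fold any carry out of bit 15 back into bit 0):
  0x4A63 + 0xEC7E = 0x136E1 → wrap carry → 0x36E2
  0x36E2 + 0xEAAB = 0x1218D → wrap carry → 0x218E
  0x218E + 0x0C5F = 0x02DED
  0x2DED + 0x67D5 = 0x095C2
  0x95C2 + 0x8ED2 = 0x12494 → wrap carry → 0x2495
  0x2495 + 0x80BA = 0x0A54F
One's-complement sum = 0xA54F.
Checksum = ~0xA54F & 0xFFFF = 0x5AB0.

5AB0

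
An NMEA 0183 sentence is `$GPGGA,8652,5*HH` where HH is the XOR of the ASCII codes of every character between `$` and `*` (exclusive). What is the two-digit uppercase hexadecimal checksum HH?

6A

XOR the ASCII codes of the payload characters:
  'G' = 0x47 → acc = 0x47
  'P' = 0x50 → acc = 0x17
  'G' = 0x47 → acc = 0x50
  'G' = 0x47 → acc = 0x17
  'A' = 0x41 → acc = 0x56
  ',' = 0x2C → acc = 0x7A
  '8' = 0x38 → acc = 0x42
  '6' = 0x36 → acc = 0x74
  '5' = 0x35 → acc = 0x41
  '2' = 0x32 → acc = 0x73
  ',' = 0x2C → acc = 0x5F
  '5' = 0x35 → acc = 0x6A
Checksum = 0x6A.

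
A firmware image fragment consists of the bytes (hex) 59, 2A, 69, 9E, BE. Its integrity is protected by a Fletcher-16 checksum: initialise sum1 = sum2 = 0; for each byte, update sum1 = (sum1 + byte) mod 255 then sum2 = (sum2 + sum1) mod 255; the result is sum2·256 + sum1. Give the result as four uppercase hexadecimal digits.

Running sums (mod 255):
  after byte 0 (59): sum1=89, sum2=89
  after byte 1 (2A): sum1=131, sum2=220
  after byte 2 (69): sum1=236, sum2=201
  after byte 3 (9E): sum1=139, sum2=85
  after byte 4 (BE): sum1=74, sum2=159
Checksum = sum2·256 + sum1 = 159·256 + 74 = 40778 = 0x9F4A.

9F4A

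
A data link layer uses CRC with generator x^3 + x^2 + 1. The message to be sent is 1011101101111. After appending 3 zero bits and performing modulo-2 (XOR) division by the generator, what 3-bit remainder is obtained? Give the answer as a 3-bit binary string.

001

Append 3 zeros: 1011101101111000. Divide by 1101 (XOR where the leading bit is 1):
  pos 0: 1011 XOR 1101 = 0110
  pos 1: 1101 XOR 1101 = 0000
  pos 6: 1101 XOR 1101 = 0000
  pos 10: 1110 XOR 1101 = 0011
  pos 12: 1100 XOR 1101 = 0001
Remainder (last 3 bits) = 001. This is the CRC / FCS.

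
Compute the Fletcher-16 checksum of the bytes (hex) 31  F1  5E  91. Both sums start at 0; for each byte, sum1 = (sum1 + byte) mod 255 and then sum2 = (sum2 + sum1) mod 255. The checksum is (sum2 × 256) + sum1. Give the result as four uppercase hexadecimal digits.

E813

Running sums (mod 255):
  after byte 0 (31): sum1=49, sum2=49
  after byte 1 (F1): sum1=35, sum2=84
  after byte 2 (5E): sum1=129, sum2=213
  after byte 3 (91): sum1=19, sum2=232
Checksum = sum2·256 + sum1 = 232·256 + 19 = 59411 = 0xE813.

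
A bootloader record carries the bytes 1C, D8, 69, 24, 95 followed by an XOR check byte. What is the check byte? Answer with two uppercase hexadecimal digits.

1C

XOR the bytes together:
  start with 0x1C
  0x1C ⊕ 0xD8 = 0xC4
  0xC4 ⊕ 0x69 = 0xAD
  0xAD ⊕ 0x24 = 0x89
  0x89 ⊕ 0x95 = 0x1C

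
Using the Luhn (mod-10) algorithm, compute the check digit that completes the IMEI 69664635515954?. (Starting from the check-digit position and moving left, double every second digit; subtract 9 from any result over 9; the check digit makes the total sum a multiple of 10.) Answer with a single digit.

1

Partial digits right→left: 4 5 9 5 1 5 5 3 6 4 6 6 9 6
Double every second digit counting from the check-digit position (so the 1st, 3rd, 5th, ... of the partial from the right).
  doubled (with −9 where >9): 8 9 2 1 3 3 9 → sum 35
  kept as-is: 5 5 5 3 4 6 6 → sum 34
Total = 35 + 34 = 69.
Check digit = (10 − (69 mod 10)) mod 10 = 1.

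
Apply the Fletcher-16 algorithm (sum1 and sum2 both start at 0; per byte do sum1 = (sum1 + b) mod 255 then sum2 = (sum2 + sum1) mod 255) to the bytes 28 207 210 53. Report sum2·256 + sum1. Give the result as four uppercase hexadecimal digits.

Running sums (mod 255):
  after byte 0 (28): sum1=28, sum2=28
  after byte 1 (207): sum1=235, sum2=8
  after byte 2 (210): sum1=190, sum2=198
  after byte 3 (53): sum1=243, sum2=186
Checksum = sum2·256 + sum1 = 186·256 + 243 = 47859 = 0xBAF3.

BAF3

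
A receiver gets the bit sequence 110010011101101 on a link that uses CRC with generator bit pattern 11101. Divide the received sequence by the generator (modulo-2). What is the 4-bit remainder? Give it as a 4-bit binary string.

0010

Modulo-2 division of 110010011101101 by 11101:
  pos 0: 11001 XOR 11101 = 00100
  pos 2: 10000 XOR 11101 = 01101
  pos 3: 11011 XOR 11101 = 00110
  pos 5: 11011 XOR 11101 = 00110
  pos 7: 11001 XOR 11101 = 00100
  pos 9: 10010 XOR 11101 = 01111
  pos 10: 11111 XOR 11101 = 00010
Remainder = 0010 (nonzero — an error is detected).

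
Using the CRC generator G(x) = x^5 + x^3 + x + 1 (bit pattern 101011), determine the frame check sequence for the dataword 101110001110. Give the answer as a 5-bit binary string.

01101

Append 5 zeros: 10111000111000000. Divide by 101011 (XOR where the leading bit is 1):
  pos 0: 101110 XOR 101011 = 000101
  pos 3: 101001 XOR 101011 = 000010
  pos 7: 101100 XOR 101011 = 000111
  pos 10: 111000 XOR 101011 = 010011
  pos 11: 100110 XOR 101011 = 001101
Remainder (last 5 bits) = 01101. This is the CRC / FCS.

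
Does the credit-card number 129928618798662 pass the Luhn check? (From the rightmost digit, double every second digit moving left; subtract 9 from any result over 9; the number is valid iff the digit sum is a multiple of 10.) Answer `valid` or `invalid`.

valid

From the right, keep odd positions and double even positions (subtract 9 from any doubled value over 9):
  doubled (positions 2,4,...): 3 7 5 2 7 9 4 → sum 37
  kept (positions 1,3,...): 2 6 9 8 6 2 9 1 → sum 43
Total = 80.
80 mod 10 = 0, so the number is valid.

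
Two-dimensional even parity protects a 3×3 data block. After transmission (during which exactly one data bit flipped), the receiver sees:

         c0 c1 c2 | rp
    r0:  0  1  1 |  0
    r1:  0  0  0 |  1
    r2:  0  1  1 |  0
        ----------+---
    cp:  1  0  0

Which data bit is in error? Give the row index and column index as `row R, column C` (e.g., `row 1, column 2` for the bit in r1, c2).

Recompute each row's even parity and compare to rp:
  r0: data parity 0, sent rp 0 → ok
  r1: data parity 0, sent rp 1 → mismatch
  r2: data parity 0, sent rp 0 → ok
Recompute each column's even parity and compare to cp:
  c0: data parity 0, sent cp 1 → mismatch
  c1: data parity 0, sent cp 0 → ok
  c2: data parity 0, sent cp 0 → ok
Exactly one row (r1) and one column (c0) fail → the flipped bit is at their intersection.

row 1, column 0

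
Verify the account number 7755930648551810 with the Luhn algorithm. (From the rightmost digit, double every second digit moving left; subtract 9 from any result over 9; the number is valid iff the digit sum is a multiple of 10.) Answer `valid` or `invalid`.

valid

From the right, keep odd positions and double even positions (subtract 9 from any doubled value over 9):
  doubled (positions 2,4,...): 2 2 1 8 0 9 1 5 → sum 28
  kept (positions 1,3,...): 0 8 5 8 6 3 5 7 → sum 42
Total = 70.
70 mod 10 = 0, so the number is valid.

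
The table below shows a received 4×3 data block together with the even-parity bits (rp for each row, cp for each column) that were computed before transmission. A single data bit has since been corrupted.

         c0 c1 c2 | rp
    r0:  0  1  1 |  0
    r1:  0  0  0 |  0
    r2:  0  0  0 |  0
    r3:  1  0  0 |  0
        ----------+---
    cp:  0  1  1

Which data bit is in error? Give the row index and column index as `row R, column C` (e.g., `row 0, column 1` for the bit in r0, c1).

Recompute each row's even parity and compare to rp:
  r0: data parity 0, sent rp 0 → ok
  r1: data parity 0, sent rp 0 → ok
  r2: data parity 0, sent rp 0 → ok
  r3: data parity 1, sent rp 0 → mismatch
Recompute each column's even parity and compare to cp:
  c0: data parity 1, sent cp 0 → mismatch
  c1: data parity 1, sent cp 1 → ok
  c2: data parity 1, sent cp 1 → ok
Exactly one row (r3) and one column (c0) fail → the flipped bit is at their intersection.

row 3, column 0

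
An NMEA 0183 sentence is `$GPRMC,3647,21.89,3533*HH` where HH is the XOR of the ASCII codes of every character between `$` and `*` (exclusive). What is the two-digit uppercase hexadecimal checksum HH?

XOR the ASCII codes of the payload characters:
  'G' = 0x47 → acc = 0x47
  'P' = 0x50 → acc = 0x17
  'R' = 0x52 → acc = 0x45
  'M' = 0x4D → acc = 0x08
  'C' = 0x43 → acc = 0x4B
  ',' = 0x2C → acc = 0x67
  '3' = 0x33 → acc = 0x54
  '6' = 0x36 → acc = 0x62
  '4' = 0x34 → acc = 0x56
  '7' = 0x37 → acc = 0x61
  ',' = 0x2C → acc = 0x4D
  '2' = 0x32 → acc = 0x7F
  '1' = 0x31 → acc = 0x4E
  '.' = 0x2E → acc = 0x60
  '8' = 0x38 → acc = 0x58
  '9' = 0x39 → acc = 0x61
  ',' = 0x2C → acc = 0x4D
  '3' = 0x33 → acc = 0x7E
  '5' = 0x35 → acc = 0x4B
  '3' = 0x33 → acc = 0x78
  '3' = 0x33 → acc = 0x4B
Checksum = 0x4B.

4B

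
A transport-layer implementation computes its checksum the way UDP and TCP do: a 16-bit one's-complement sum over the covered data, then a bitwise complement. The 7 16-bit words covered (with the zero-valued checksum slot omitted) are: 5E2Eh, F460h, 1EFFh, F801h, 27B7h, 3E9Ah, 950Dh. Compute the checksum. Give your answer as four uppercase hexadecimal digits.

9B10

One's-complement addition (fold any carry out of bit 15 back into bit 0):
  0x5E2E + 0xF460 = 0x1528E → wrap carry → 0x528F
  0x528F + 0x1EFF = 0x0718E
  0x718E + 0xF801 = 0x1698F → wrap carry → 0x6990
  0x6990 + 0x27B7 = 0x09147
  0x9147 + 0x3E9A = 0x0CFE1
  0xCFE1 + 0x950D = 0x164EE → wrap carry → 0x64EF
One's-complement sum = 0x64EF.
Checksum = ~0x64EF & 0xFFFF = 0x9B10.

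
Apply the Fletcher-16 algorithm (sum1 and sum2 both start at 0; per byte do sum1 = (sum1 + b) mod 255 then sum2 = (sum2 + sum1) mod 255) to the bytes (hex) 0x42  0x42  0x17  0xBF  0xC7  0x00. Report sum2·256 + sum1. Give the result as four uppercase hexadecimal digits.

Running sums (mod 255):
  after byte 0 (0x42): sum1=66, sum2=66
  after byte 1 (0x42): sum1=132, sum2=198
  after byte 2 (0x17): sum1=155, sum2=98
  after byte 3 (0xBF): sum1=91, sum2=189
  after byte 4 (0xC7): sum1=35, sum2=224
  after byte 5 (0x00): sum1=35, sum2=4
Checksum = sum2·256 + sum1 = 4·256 + 35 = 1059 = 0x0423.

0423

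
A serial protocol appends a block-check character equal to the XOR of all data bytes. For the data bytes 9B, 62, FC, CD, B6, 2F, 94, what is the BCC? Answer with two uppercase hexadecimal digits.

C5

XOR the bytes together:
  start with 0x9B
  0x9B ⊕ 0x62 = 0xF9
  0xF9 ⊕ 0xFC = 0x05
  0x05 ⊕ 0xCD = 0xC8
  0xC8 ⊕ 0xB6 = 0x7E
  0x7E ⊕ 0x2F = 0x51
  0x51 ⊕ 0x94 = 0xC5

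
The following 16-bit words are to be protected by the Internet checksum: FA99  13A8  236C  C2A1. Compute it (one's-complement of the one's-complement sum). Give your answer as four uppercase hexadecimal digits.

One's-complement addition (fold any carry out of bit 15 back into bit 0):
  0xFA99 + 0x13A8 = 0x10E41 → wrap carry → 0x0E42
  0x0E42 + 0x236C = 0x031AE
  0x31AE + 0xC2A1 = 0x0F44F
One's-complement sum = 0xF44F.
Checksum = ~0xF44F & 0xFFFF = 0x0BB0.

0BB0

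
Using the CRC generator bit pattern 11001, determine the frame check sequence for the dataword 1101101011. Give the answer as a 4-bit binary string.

Append 4 zeros: 11011010110000. Divide by 11001 (XOR where the leading bit is 1):
  pos 0: 11011 XOR 11001 = 00010
  pos 3: 10010 XOR 11001 = 01011
  pos 4: 10111 XOR 11001 = 01110
  pos 5: 11101 XOR 11001 = 00100
  pos 7: 10000 XOR 11001 = 01001
  pos 8: 10010 XOR 11001 = 01011
  pos 9: 10110 XOR 11001 = 01111
Remainder (last 4 bits) = 1111. This is the CRC / FCS.

1111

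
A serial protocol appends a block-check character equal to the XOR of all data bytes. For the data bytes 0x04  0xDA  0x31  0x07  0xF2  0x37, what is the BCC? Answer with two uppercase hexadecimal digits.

XOR the bytes together:
  start with 0x04
  0x04 ⊕ 0xDA = 0xDE
  0xDE ⊕ 0x31 = 0xEF
  0xEF ⊕ 0x07 = 0xE8
  0xE8 ⊕ 0xF2 = 0x1A
  0x1A ⊕ 0x37 = 0x2D

2D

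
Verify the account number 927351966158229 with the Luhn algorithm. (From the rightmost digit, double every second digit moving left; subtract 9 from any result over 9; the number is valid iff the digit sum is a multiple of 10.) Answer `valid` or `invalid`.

valid

From the right, keep odd positions and double even positions (subtract 9 from any doubled value over 9):
  doubled (positions 2,4,...): 4 7 2 3 2 6 4 → sum 28
  kept (positions 1,3,...): 9 2 5 6 9 5 7 9 → sum 52
Total = 80.
80 mod 10 = 0, so the number is valid.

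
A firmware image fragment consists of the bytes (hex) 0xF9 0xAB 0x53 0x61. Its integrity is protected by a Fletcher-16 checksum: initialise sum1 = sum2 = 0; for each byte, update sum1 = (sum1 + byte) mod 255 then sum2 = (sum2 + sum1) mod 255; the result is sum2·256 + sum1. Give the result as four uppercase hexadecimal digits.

F25A

Running sums (mod 255):
  after byte 0 (0xF9): sum1=249, sum2=249
  after byte 1 (0xAB): sum1=165, sum2=159
  after byte 2 (0x53): sum1=248, sum2=152
  after byte 3 (0x61): sum1=90, sum2=242
Checksum = sum2·256 + sum1 = 242·256 + 90 = 62042 = 0xF25A.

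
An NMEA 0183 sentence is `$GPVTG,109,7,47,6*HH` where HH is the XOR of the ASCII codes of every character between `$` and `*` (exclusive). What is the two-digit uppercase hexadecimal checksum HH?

XOR the ASCII codes of the payload characters:
  'G' = 0x47 → acc = 0x47
  'P' = 0x50 → acc = 0x17
  'V' = 0x56 → acc = 0x41
  'T' = 0x54 → acc = 0x15
  'G' = 0x47 → acc = 0x52
  ',' = 0x2C → acc = 0x7E
  '1' = 0x31 → acc = 0x4F
  '0' = 0x30 → acc = 0x7F
  '9' = 0x39 → acc = 0x46
  ',' = 0x2C → acc = 0x6A
  '7' = 0x37 → acc = 0x5D
  ',' = 0x2C → acc = 0x71
  '4' = 0x34 → acc = 0x45
  '7' = 0x37 → acc = 0x72
  ',' = 0x2C → acc = 0x5E
  '6' = 0x36 → acc = 0x68
Checksum = 0x68.

68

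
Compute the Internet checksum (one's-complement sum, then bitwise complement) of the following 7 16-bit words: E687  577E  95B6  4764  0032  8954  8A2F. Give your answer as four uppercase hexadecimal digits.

D128

One's-complement addition (fold any carry out of bit 15 back into bit 0):
  0xE687 + 0x577E = 0x13E05 → wrap carry → 0x3E06
  0x3E06 + 0x95B6 = 0x0D3BC
  0xD3BC + 0x4764 = 0x11B20 → wrap carry → 0x1B21
  0x1B21 + 0x0032 = 0x01B53
  0x1B53 + 0x8954 = 0x0A4A7
  0xA4A7 + 0x8A2F = 0x12ED6 → wrap carry → 0x2ED7
One's-complement sum = 0x2ED7.
Checksum = ~0x2ED7 & 0xFFFF = 0xD128.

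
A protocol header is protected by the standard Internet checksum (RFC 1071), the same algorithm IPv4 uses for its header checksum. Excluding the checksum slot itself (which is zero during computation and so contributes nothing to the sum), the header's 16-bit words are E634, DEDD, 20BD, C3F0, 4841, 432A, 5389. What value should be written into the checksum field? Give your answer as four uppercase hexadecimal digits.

One's-complement addition (fold any carry out of bit 15 back into bit 0):
  0xE634 + 0xDEDD = 0x1C511 → wrap carry → 0xC512
  0xC512 + 0x20BD = 0x0E5CF
  0xE5CF + 0xC3F0 = 0x1A9BF → wrap carry → 0xA9C0
  0xA9C0 + 0x4841 = 0x0F201
  0xF201 + 0x432A = 0x1352B → wrap carry → 0x352C
  0x352C + 0x5389 = 0x088B5
One's-complement sum = 0x88B5.
Checksum = ~0x88B5 & 0xFFFF = 0x774A.

774A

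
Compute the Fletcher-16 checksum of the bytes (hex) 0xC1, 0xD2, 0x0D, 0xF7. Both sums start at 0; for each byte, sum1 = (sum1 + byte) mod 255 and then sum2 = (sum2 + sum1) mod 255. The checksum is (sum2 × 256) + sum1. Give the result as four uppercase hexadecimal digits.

Running sums (mod 255):
  after byte 0 (0xC1): sum1=193, sum2=193
  after byte 1 (0xD2): sum1=148, sum2=86
  after byte 2 (0x0D): sum1=161, sum2=247
  after byte 3 (0xF7): sum1=153, sum2=145
Checksum = sum2·256 + sum1 = 145·256 + 153 = 37273 = 0x9199.

9199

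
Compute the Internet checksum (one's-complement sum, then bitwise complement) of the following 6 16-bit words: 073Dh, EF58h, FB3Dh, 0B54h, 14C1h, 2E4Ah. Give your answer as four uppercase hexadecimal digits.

One's-complement addition (fold any carry out of bit 15 back into bit 0):
  0x073D + 0xEF58 = 0x0F695
  0xF695 + 0xFB3D = 0x1F1D2 → wrap carry → 0xF1D3
  0xF1D3 + 0x0B54 = 0x0FD27
  0xFD27 + 0x14C1 = 0x111E8 → wrap carry → 0x11E9
  0x11E9 + 0x2E4A = 0x04033
One's-complement sum = 0x4033.
Checksum = ~0x4033 & 0xFFFF = 0xBFCC.

BFCC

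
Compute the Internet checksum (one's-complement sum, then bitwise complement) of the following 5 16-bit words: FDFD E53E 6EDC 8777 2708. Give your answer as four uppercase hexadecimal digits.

One's-complement addition (fold any carry out of bit 15 back into bit 0):
  0xFDFD + 0xE53E = 0x1E33B → wrap carry → 0xE33C
  0xE33C + 0x6EDC = 0x15218 → wrap carry → 0x5219
  0x5219 + 0x8777 = 0x0D990
  0xD990 + 0x2708 = 0x10098 → wrap carry → 0x0099
One's-complement sum = 0x0099.
Checksum = ~0x0099 & 0xFFFF = 0xFF66.

FF66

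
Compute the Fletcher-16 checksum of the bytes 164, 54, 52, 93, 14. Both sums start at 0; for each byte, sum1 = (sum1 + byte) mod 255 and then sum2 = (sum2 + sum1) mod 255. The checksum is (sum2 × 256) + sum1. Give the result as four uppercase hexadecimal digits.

Running sums (mod 255):
  after byte 0 (164): sum1=164, sum2=164
  after byte 1 (54): sum1=218, sum2=127
  after byte 2 (52): sum1=15, sum2=142
  after byte 3 (93): sum1=108, sum2=250
  after byte 4 (14): sum1=122, sum2=117
Checksum = sum2·256 + sum1 = 117·256 + 122 = 30074 = 0x757A.

757A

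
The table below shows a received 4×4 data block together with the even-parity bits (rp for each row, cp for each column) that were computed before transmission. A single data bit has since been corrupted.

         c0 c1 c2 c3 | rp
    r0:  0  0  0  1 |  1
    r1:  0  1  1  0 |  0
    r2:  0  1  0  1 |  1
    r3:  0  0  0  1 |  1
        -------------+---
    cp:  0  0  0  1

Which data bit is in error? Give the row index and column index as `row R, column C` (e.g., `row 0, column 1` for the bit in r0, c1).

Recompute each row's even parity and compare to rp:
  r0: data parity 1, sent rp 1 → ok
  r1: data parity 0, sent rp 0 → ok
  r2: data parity 0, sent rp 1 → mismatch
  r3: data parity 1, sent rp 1 → ok
Recompute each column's even parity and compare to cp:
  c0: data parity 0, sent cp 0 → ok
  c1: data parity 0, sent cp 0 → ok
  c2: data parity 1, sent cp 0 → mismatch
  c3: data parity 1, sent cp 1 → ok
Exactly one row (r2) and one column (c2) fail → the flipped bit is at their intersection.

row 2, column 2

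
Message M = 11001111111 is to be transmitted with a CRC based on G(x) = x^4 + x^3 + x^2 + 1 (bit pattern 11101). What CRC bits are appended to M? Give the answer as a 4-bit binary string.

0100

Append 4 zeros: 110011111110000. Divide by 11101 (XOR where the leading bit is 1):
  pos 0: 11001 XOR 11101 = 00100
  pos 2: 10011 XOR 11101 = 01110
  pos 3: 11101 XOR 11101 = 00000
  pos 8: 11100 XOR 11101 = 00001
Remainder (last 4 bits) = 0100. This is the CRC / FCS.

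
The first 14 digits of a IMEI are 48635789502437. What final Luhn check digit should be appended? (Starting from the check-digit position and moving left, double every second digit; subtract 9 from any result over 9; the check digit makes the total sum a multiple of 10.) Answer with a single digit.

Partial digits right→left: 7 3 4 2 0 5 9 8 7 5 3 6 8 4
Double every second digit counting from the check-digit position (so the 1st, 3rd, 5th, ... of the partial from the right).
  doubled (with −9 where >9): 5 8 0 9 5 6 7 → sum 40
  kept as-is: 3 2 5 8 5 6 4 → sum 33
Total = 40 + 33 = 73.
Check digit = (10 − (73 mod 10)) mod 10 = 7.

7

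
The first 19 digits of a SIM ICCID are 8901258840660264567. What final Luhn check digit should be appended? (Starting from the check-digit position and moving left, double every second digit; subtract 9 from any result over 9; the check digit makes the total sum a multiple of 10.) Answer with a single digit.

Partial digits right→left: 7 6 5 4 6 2 0 6 6 0 4 8 8 5 2 1 0 9 8
Double every second digit counting from the check-digit position (so the 1st, 3rd, 5th, ... of the partial from the right).
  doubled (with −9 where >9): 5 1 3 0 3 8 7 4 0 7 → sum 38
  kept as-is: 6 4 2 6 0 8 5 1 9 → sum 41
Total = 38 + 41 = 79.
Check digit = (10 − (79 mod 10)) mod 10 = 1.

1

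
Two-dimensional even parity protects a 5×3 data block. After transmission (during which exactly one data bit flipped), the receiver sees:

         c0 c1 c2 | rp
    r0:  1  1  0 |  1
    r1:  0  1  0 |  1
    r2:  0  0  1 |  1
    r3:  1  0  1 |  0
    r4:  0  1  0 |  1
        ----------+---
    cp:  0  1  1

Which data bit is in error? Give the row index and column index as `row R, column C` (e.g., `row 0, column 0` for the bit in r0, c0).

Recompute each row's even parity and compare to rp:
  r0: data parity 0, sent rp 1 → mismatch
  r1: data parity 1, sent rp 1 → ok
  r2: data parity 1, sent rp 1 → ok
  r3: data parity 0, sent rp 0 → ok
  r4: data parity 1, sent rp 1 → ok
Recompute each column's even parity and compare to cp:
  c0: data parity 0, sent cp 0 → ok
  c1: data parity 1, sent cp 1 → ok
  c2: data parity 0, sent cp 1 → mismatch
Exactly one row (r0) and one column (c2) fail → the flipped bit is at their intersection.

row 0, column 2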